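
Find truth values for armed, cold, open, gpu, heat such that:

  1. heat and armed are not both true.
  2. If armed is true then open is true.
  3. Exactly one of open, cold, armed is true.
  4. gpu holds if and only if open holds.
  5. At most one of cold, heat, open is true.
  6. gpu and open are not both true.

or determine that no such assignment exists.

armed=F, cold=T, open=F, gpu=F, heat=F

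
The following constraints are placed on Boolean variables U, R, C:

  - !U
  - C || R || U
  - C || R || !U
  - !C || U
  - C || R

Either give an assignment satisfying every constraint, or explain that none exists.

Unit clause (!U) forces U = False.
In (!C || U) only !C is left, so C = False.
In (C || R) only R is left, so R = True.
Check each clause:
  (!U): !U holds.
  (C || R || U): R holds.
  (C || R || !U): R holds.
  (!C || U): !C holds.
  (C || R): R holds.
All clauses satisfied.

U = False; R = True; C = False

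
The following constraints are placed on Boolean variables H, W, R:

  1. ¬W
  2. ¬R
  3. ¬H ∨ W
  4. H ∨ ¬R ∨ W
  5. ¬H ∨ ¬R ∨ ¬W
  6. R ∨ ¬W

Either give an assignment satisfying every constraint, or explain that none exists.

H: False, W: False, R: False

Unit clause (¬W) forces W = False.
Unit clause (¬R) forces R = False.
In (¬H ∨ W) only ¬H is left, so H = False.
Check each clause:
  (¬W): ¬W holds.
  (¬R): ¬R holds.
  (¬H ∨ W): ¬H holds.
  (H ∨ ¬R ∨ W): ¬R holds.
  (¬H ∨ ¬R ∨ ¬W): ¬H holds.
  (R ∨ ¬W): ¬W holds.
All clauses satisfied.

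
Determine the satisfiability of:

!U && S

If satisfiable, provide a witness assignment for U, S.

U = False, S = True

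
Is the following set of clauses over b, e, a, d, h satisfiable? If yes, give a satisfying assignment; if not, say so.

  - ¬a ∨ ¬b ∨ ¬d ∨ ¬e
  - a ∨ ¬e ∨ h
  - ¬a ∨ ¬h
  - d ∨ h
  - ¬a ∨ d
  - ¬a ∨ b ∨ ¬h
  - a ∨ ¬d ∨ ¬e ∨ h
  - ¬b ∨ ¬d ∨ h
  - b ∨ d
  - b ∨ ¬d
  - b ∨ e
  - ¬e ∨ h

b = True; e = True; a = False; d = False; h = True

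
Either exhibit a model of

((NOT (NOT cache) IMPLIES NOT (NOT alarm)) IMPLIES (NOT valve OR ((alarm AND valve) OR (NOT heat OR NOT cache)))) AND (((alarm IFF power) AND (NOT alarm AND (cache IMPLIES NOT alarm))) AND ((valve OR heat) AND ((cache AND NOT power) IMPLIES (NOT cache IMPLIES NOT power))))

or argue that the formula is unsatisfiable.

alarm=F; power=F; heat=T; valve=F; cache=F

  (NOT (NOT cache) IMPLIES NOT (NOT alarm)) IMPLIES (NOT valve OR ((alarm AND valve) OR (NOT heat OR NOT cache))) = True
    NOT (NOT cache) IMPLIES NOT (NOT alarm) = True
      NOT (NOT cache) = False
        NOT cache = True
      NOT (NOT alarm) = False
        NOT alarm = True
    NOT valve OR ((alarm AND valve) OR (NOT heat OR NOT cache)) = True
      NOT valve = True
      (alarm AND valve) OR (NOT heat OR NOT cache) = True
        alarm AND valve = False
        NOT heat OR NOT cache = True
          NOT heat = False
          NOT cache = True
  ((alarm IFF power) AND (NOT alarm AND (cache IMPLIES NOT alarm))) AND ((valve OR heat) AND ((cache AND NOT power) IMPLIES (NOT cache IMPLIES NOT power))) = True
    (alarm IFF power) AND (NOT alarm AND (cache IMPLIES NOT alarm)) = True
      alarm IFF power = True
      NOT alarm AND (cache IMPLIES NOT alarm) = True
        NOT alarm = True
        cache IMPLIES NOT alarm = True
          NOT alarm = True
    (valve OR heat) AND ((cache AND NOT power) IMPLIES (NOT cache IMPLIES NOT power)) = True
      valve OR heat = True
      (cache AND NOT power) IMPLIES (NOT cache IMPLIES NOT power) = True
        cache AND NOT power = False
          NOT power = True
        NOT cache IMPLIES NOT power = True
          NOT cache = True
          NOT power = True
Both conjuncts True, so the formula holds.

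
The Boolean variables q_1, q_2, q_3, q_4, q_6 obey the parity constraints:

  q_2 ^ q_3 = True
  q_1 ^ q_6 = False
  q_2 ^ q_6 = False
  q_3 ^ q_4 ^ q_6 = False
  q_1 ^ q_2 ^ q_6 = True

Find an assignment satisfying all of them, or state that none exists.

q_1 = True; q_2 = True; q_3 = False; q_4 = True; q_6 = True

q_2 ^ q_3 = T ^ F = True ✓
q_1 ^ q_6 = T ^ T = False ✓
q_2 ^ q_6 = T ^ T = False ✓
q_3 ^ q_4 ^ q_6 = F ^ T ^ T = False ✓
q_1 ^ q_2 ^ q_6 = T ^ T ^ T = True ✓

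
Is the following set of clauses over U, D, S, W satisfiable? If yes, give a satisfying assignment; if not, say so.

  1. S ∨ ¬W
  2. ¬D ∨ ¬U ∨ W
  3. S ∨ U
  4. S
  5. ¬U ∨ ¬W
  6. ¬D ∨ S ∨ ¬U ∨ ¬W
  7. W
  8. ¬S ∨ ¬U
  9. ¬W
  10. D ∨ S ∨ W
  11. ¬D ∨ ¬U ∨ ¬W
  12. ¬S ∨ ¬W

Case W = True:
  Clause (¬W) is falsified — contradiction.
Case W = False:
  Clause (W) is falsified — contradiction.
Both cases fail, so the formula is unsatisfiable.

No satisfying assignment exists.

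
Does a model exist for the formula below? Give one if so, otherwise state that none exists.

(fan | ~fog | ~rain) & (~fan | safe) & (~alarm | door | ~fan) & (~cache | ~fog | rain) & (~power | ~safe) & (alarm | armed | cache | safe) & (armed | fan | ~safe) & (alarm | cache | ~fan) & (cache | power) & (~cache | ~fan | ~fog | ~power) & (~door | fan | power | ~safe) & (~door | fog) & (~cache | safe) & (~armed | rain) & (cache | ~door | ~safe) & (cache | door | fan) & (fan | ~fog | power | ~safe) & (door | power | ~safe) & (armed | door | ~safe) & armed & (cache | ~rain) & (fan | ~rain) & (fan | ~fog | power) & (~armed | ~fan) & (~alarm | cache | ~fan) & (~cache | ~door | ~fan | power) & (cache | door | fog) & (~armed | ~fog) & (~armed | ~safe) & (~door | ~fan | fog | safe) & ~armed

Case armed = True:
  Clause (~armed) is falsified — contradiction.
Case armed = False:
  Clause (armed) is falsified — contradiction.
Both cases fail, so the formula is unsatisfiable.

Unsatisfiable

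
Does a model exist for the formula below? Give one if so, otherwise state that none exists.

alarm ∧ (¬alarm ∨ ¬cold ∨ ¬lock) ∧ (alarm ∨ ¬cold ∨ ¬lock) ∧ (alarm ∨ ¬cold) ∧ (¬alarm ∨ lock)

Unit clause (alarm) forces alarm = True.
In (¬alarm ∨ lock) only lock is left, so lock = True.
In (¬alarm ∨ ¬cold ∨ ¬lock) only ¬cold is left, so cold = False.
Check each clause:
  (alarm): alarm holds.
  (¬alarm ∨ ¬cold ∨ ¬lock): ¬cold holds.
  (alarm ∨ ¬cold ∨ ¬lock): alarm holds.
  (alarm ∨ ¬cold): alarm holds.
  (¬alarm ∨ lock): lock holds.
All clauses satisfied.

cold=F; lock=T; alarm=T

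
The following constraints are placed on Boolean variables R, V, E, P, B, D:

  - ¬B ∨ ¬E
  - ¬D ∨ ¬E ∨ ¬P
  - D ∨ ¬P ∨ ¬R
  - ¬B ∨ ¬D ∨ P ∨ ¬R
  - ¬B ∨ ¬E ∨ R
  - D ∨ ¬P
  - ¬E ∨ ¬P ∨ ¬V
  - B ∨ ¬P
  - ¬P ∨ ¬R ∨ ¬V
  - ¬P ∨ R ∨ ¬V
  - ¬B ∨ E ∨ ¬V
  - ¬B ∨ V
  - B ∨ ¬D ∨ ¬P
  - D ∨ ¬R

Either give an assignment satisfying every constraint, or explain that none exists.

Set R = False.
Set V = False.
  then (¬B ∨ V) forces B = False.
  then (B ∨ ¬P) forces P = False.
Set E = True.
Set D = False.
All clauses satisfied.

R = False, V = False, E = True, P = False, B = False, D = False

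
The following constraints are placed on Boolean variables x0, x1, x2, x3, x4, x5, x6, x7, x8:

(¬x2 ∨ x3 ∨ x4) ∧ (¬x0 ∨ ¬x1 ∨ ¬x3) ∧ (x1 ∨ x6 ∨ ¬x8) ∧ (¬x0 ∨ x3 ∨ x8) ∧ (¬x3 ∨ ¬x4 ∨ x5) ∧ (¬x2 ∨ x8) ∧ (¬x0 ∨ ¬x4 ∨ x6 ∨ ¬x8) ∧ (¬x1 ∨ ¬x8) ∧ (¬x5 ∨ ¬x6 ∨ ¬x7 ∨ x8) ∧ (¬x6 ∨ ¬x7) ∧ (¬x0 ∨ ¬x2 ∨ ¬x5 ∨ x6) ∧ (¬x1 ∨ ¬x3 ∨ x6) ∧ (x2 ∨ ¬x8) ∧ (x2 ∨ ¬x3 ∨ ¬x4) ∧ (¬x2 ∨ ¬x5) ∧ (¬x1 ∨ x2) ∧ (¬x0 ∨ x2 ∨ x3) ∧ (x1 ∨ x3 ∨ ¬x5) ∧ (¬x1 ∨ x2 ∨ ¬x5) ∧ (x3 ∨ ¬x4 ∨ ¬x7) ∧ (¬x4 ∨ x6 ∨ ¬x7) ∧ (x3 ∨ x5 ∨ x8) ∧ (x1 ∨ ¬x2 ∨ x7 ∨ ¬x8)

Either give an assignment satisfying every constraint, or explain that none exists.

Set x0 = True.
Try x1 = True:
  (¬x0 ∨ ¬x1 ∨ ¬x3) forces x3 = False.
  (¬x0 ∨ x3 ∨ x8) forces x8 = True.
  clause (¬x1 ∨ ¬x8) is falsified — backtrack.
So x1 = False.
Set x2 = False.
  then (x2 ∨ ¬x8) forces x8 = False.
  then (¬x0 ∨ x2 ∨ x3) forces x3 = True.
  then (x2 ∨ ¬x3 ∨ ¬x4) forces x4 = False.
Set x5 = False.
Set x6 = False.
Set x7 = True.
All clauses satisfied.

x0=T; x1=F; x2=F; x3=T; x4=F; x5=F; x6=F; x7=T; x8=F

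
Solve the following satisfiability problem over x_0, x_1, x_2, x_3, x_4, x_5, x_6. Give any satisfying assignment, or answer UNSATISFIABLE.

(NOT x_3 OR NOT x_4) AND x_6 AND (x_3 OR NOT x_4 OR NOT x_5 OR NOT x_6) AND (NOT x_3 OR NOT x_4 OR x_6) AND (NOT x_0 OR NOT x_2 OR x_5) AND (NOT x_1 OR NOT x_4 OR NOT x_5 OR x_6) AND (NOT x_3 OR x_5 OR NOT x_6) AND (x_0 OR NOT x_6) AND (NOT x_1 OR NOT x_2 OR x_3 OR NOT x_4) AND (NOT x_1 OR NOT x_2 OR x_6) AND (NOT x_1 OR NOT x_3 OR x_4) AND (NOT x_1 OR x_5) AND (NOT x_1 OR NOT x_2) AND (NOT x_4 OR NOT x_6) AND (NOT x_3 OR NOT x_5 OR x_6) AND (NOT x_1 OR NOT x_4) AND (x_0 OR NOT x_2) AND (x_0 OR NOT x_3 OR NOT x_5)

x_0 = True, x_1 = True, x_2 = False, x_3 = False, x_4 = False, x_5 = True, x_6 = True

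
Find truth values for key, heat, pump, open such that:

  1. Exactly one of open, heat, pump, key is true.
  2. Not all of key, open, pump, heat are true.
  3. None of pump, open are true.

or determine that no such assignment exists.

key = False, heat = True, pump = False, open = False

  (1) {open, heat, pump, key}: 1 true — exactly one ✓
  (2) {key, open, pump, heat}: 1/4 true — not all ✓
  (3) {pump, open}: 0 true — none ✓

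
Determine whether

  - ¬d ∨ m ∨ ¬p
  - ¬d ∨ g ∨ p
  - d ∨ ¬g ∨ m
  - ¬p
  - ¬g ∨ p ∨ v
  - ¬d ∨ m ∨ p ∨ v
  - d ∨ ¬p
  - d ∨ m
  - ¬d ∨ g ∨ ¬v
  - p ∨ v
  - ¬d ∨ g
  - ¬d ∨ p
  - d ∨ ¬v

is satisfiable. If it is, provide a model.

Case p = True:
  Clause (¬p) is falsified — contradiction.
Case p = False:
  (p ∨ v) forces v = True.
  (¬d ∨ p) forces d = False.
  Clause (d ∨ ¬v) is falsified — contradiction.
Both cases fail, so the formula is unsatisfiable.

Unsatisfiable — no assignment works.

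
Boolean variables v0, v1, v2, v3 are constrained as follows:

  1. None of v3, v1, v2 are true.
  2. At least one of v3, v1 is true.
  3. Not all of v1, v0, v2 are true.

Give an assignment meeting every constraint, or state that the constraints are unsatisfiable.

No satisfying assignment exists.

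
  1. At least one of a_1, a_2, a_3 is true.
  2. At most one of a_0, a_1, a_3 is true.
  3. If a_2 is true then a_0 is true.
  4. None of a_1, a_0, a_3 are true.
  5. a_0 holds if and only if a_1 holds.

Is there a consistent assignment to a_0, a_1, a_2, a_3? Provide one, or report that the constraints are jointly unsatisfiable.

Case a_2 = True:
  (3) with a_2=T forces a_0 = True.
  Constraint (4) is violated (a_0=T) — contradiction.
Case a_2 = False:
  (4) forces a_1 = False.
  (1) with a_1=F, a_2=F forces a_3 = True.
  Constraint (4) is violated (a_3=T) — contradiction.
Both cases fail — unsatisfiable.

The formula is unsatisfiable.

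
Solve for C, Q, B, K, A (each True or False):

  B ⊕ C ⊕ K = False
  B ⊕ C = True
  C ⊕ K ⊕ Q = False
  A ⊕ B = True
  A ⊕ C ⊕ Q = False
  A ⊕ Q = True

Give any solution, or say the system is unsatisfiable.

C = True, Q = False, B = False, K = True, A = True

B ⊕ C ⊕ K = F ⊕ T ⊕ T = False ✓
B ⊕ C = F ⊕ T = True ✓
C ⊕ K ⊕ Q = T ⊕ T ⊕ F = False ✓
A ⊕ B = T ⊕ F = True ✓
A ⊕ C ⊕ Q = T ⊕ T ⊕ F = False ✓
A ⊕ Q = T ⊕ F = True ✓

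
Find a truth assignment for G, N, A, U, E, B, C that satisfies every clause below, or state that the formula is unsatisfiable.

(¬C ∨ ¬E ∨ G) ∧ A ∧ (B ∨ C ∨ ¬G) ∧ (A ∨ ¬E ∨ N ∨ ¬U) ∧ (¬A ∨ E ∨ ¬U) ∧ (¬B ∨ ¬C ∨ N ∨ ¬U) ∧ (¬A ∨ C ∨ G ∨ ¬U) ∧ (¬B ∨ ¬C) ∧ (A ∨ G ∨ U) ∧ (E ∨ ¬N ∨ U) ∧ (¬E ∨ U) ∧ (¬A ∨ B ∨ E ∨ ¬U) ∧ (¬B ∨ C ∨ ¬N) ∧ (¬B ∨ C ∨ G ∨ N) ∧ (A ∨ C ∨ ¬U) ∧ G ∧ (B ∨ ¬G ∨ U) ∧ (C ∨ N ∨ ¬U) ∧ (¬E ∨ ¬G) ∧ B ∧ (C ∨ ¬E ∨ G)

Unit clause (A) forces A = True.
Unit clause (G) forces G = True.
In (¬E ∨ ¬G) only ¬E is left, so E = False.
Unit clause (B) forces B = True.
In (¬A ∨ E ∨ ¬U) only ¬U is left, so U = False.
In (¬B ∨ ¬C) only ¬C is left, so C = False.
In (E ∨ ¬N ∨ U) only ¬N is left, so N = False.
All clauses satisfied.

G: True, N: False, A: True, U: False, E: False, B: True, C: False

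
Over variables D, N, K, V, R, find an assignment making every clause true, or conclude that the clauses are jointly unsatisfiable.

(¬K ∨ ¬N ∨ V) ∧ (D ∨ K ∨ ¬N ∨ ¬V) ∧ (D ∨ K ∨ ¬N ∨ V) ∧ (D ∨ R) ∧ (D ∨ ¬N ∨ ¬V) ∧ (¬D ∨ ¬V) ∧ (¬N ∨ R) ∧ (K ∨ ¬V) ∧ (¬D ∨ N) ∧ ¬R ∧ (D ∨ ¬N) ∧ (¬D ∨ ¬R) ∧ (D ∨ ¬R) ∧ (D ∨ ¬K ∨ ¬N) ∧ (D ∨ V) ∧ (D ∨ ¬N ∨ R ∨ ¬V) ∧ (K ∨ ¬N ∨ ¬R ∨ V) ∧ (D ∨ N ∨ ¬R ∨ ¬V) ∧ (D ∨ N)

Unsatisfiable

Case N = True:
  (¬N ∨ R) forces R = True.
  Clause (¬R) is falsified — contradiction.
Case N = False:
  (¬D ∨ N) forces D = False.
  Clause (D ∨ N) is falsified — contradiction.
Both cases fail, so the formula is unsatisfiable.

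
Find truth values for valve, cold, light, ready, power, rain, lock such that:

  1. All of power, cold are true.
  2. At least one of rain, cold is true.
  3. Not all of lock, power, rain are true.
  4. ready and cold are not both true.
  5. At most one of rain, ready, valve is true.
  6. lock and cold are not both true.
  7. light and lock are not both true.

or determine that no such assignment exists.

valve = True; cold = True; light = True; ready = False; power = True; rain = False; lock = False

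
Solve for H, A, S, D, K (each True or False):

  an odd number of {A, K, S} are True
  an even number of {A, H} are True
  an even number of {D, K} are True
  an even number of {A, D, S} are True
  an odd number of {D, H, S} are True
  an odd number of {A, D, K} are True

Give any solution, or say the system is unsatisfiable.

UNSATISFIABLE

Adding constraints 1, 3, 4 mod 2: every variable appears an even number of times on the left, so the left side is 0.
But the right sides sum to 1 (mod 2). 0 ≠ 1 — the system is inconsistent.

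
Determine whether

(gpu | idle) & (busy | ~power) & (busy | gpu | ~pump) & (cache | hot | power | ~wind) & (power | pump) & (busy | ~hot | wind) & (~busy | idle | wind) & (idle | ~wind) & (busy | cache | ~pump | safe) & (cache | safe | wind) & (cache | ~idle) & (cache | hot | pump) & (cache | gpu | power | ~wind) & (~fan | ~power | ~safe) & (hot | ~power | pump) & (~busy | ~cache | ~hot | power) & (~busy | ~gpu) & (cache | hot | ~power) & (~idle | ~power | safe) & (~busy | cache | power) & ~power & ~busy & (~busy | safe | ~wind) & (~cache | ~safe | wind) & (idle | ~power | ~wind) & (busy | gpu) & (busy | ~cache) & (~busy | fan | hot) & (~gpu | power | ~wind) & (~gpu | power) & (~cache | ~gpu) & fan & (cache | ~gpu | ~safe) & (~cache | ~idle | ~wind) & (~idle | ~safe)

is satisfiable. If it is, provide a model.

Unsatisfiable — no assignment works.

Case busy = True:
  Clause (~busy) is falsified — contradiction.
Case busy = False:
  (busy | ~power) forces power = False.
  (power | pump) forces pump = True.
  (busy | gpu | ~pump) forces gpu = True.
  Clause (~gpu | power) is falsified — contradiction.
Both cases fail, so the formula is unsatisfiable.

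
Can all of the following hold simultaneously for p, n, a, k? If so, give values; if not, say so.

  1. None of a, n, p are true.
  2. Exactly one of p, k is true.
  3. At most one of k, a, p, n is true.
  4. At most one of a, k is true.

p = False; n = False; a = False; k = True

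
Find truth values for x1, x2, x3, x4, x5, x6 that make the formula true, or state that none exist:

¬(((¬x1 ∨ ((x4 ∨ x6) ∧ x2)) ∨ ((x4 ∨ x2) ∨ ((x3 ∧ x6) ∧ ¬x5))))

x1 = True; x2 = False; x3 = True; x4 = False; x5 = True; x6 = True

  ¬(((¬x1 ∨ ((x4 ∨ x6) ∧ x2)) ∨ ((x4 ∨ x2) ∨ ((x3 ∧ x6) ∧ ¬x5)))) = True
    (¬x1 ∨ ((x4 ∨ x6) ∧ x2)) ∨ ((x4 ∨ x2) ∨ ((x3 ∧ x6) ∧ ¬x5)) = False
      ¬x1 ∨ ((x4 ∨ x6) ∧ x2) = False
        ¬x1 = False
        (x4 ∨ x6) ∧ x2 = False
          x4 ∨ x6 = True
      (x4 ∨ x2) ∨ ((x3 ∧ x6) ∧ ¬x5) = False
        x4 ∨ x2 = False
        (x3 ∧ x6) ∧ ¬x5 = False
          x3 ∧ x6 = True
          ¬x5 = False
The formula evaluates to True.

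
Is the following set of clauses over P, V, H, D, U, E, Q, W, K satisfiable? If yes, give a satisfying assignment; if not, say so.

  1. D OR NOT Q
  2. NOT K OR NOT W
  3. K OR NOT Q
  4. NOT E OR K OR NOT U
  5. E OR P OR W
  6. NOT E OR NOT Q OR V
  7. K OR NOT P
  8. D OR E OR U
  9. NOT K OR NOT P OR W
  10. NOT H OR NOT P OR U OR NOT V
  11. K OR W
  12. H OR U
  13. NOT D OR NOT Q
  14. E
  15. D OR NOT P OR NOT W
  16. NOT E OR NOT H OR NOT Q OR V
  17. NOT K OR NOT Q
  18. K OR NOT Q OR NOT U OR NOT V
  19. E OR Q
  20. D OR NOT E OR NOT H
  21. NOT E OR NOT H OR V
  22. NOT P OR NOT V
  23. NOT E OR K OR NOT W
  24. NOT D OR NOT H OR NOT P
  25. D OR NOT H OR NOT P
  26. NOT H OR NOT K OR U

Unit clause (E) forces E = True.
Set P = False.
Set V = False.
  then (NOT E OR NOT Q OR V) forces Q = False.
  then (NOT E OR NOT H OR V) forces H = False.
  then (H OR U) forces U = True.
  then (NOT E OR K OR NOT U) forces K = True.
  then (NOT K OR NOT W) forces W = False.
Set D = False.
All clauses satisfied.

P = False; V = False; H = False; D = False; U = True; E = True; Q = False; W = False; K = True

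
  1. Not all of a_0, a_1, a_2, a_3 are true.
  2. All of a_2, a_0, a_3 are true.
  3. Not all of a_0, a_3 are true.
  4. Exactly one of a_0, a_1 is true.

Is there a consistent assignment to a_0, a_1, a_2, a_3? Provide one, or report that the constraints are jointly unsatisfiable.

Case a_0 = True:
  (2) forces a_2 = True.
  (2) forces a_3 = True.
  Constraint (3) is violated (a_0=T, a_3=T) — contradiction.
Case a_0 = False:
  Constraint (2) is violated (a_0=F) — contradiction.
Both cases fail — unsatisfiable.

Unsatisfiable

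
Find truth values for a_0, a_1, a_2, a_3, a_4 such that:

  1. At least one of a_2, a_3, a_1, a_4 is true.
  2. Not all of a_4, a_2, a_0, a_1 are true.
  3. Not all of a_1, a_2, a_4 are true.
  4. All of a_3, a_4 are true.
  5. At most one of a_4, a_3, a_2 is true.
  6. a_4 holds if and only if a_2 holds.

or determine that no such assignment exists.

Case a_3 = True:
  (4) forces a_4 = True.
  Constraint (5) is violated (a_4=T, a_3=T) — contradiction.
Case a_3 = False:
  Constraint (4) is violated (a_3=F) — contradiction.
Both cases fail — unsatisfiable.

Unsatisfiable — no assignment works.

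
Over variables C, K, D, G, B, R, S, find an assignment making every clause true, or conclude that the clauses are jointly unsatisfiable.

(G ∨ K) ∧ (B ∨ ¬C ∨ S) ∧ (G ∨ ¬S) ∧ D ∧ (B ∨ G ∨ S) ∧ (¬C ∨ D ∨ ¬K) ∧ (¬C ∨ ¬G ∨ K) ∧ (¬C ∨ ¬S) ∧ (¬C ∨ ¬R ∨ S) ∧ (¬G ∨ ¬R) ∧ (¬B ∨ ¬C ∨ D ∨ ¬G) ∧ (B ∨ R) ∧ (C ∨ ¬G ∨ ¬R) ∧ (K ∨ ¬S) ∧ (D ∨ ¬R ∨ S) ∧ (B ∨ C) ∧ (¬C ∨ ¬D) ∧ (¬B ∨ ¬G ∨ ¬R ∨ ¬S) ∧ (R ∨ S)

C = False; K = True; D = True; G = True; B = True; R = False; S = True

Unit clause (D) forces D = True.
In (¬C ∨ ¬D) only ¬C is left, so C = False.
In (B ∨ C) only B is left, so B = True.
Try K = False:
  (G ∨ K) forces G = True.
  (¬G ∨ ¬R) forces R = False.
  (K ∨ ¬S) forces S = False.
  clause (R ∨ S) is falsified — backtrack.
So K = True.
Set G = True.
  then (¬G ∨ ¬R) forces R = False.
  then (R ∨ S) forces S = True.
All clauses satisfied.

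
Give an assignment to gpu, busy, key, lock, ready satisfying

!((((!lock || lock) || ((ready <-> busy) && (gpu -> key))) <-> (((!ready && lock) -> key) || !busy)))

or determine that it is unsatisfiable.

gpu = False; busy = True; key = False; lock = True; ready = False

  !((((!lock || lock) || ((ready <-> busy) && (gpu -> key))) <-> (((!ready && lock) -> key) || !busy))) = True
    ((!lock || lock) || ((ready <-> busy) && (gpu -> key))) <-> (((!ready && lock) -> key) || !busy) = False
      (!lock || lock) || ((ready <-> busy) && (gpu -> key)) = True
        !lock || lock = True
          !lock = False
        (ready <-> busy) && (gpu -> key) = False
          ready <-> busy = False
          gpu -> key = True
      ((!ready && lock) -> key) || !busy = False
        (!ready && lock) -> key = False
          !ready && lock = True
            !ready = True
        !busy = False
The formula evaluates to True.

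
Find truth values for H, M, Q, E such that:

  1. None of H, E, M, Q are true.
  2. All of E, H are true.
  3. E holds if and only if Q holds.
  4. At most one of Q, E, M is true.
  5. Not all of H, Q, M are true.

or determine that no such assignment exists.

UNSATISFIABLE

Case H = True:
  Constraint (1) is violated (H=T) — contradiction.
Case H = False:
  Constraint (2) is violated (H=F) — contradiction.
Both cases fail — unsatisfiable.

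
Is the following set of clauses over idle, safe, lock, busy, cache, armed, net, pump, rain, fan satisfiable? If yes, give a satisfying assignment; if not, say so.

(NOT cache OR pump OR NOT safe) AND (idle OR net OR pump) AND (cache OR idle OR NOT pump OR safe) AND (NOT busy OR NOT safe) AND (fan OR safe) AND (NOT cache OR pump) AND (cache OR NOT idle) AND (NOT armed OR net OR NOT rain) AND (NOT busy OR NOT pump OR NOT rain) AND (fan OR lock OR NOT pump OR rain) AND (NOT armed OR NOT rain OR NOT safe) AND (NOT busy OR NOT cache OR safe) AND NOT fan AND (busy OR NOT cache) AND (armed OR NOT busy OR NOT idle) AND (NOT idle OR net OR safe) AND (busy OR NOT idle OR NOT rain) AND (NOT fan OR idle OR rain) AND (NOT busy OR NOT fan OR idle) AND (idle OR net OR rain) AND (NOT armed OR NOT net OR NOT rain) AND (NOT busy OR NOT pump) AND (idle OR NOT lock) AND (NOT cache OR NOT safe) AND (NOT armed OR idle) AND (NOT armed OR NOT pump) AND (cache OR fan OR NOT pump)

idle = False, safe = True, lock = False, busy = False, cache = False, armed = False, net = True, pump = False, rain = True, fan = False

Unit clause (NOT fan) forces fan = False.
In (fan OR safe) only safe is left, so safe = True.
In (NOT cache OR NOT safe) only NOT cache is left, so cache = False.
In (cache OR fan OR NOT pump) only NOT pump is left, so pump = False.
In (NOT busy OR NOT safe) only NOT busy is left, so busy = False.
In (cache OR NOT idle) only NOT idle is left, so idle = False.
In (idle OR NOT lock) only NOT lock is left, so lock = False.
In (NOT armed OR idle) only NOT armed is left, so armed = False.
In (idle OR net OR pump) only net is left, so net = True.
Set rain = True.
All clauses satisfied.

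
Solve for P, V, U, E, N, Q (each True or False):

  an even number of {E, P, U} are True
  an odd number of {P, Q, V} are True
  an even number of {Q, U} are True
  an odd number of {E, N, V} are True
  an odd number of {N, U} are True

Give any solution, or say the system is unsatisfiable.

P = False, V = False, U = True, E = True, N = False, Q = True

{E, P, U}: 2 true → even ✓
{P, Q, V}: 1 true → odd ✓
{Q, U}: 2 true → even ✓
{E, N, V}: 1 true → odd ✓
{N, U}: 1 true → odd ✓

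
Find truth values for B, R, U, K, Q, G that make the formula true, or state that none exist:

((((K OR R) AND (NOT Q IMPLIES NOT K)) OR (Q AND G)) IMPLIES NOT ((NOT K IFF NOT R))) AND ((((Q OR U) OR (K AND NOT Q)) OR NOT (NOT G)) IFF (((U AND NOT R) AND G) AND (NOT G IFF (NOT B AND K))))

B=F; R=T; U=F; K=F; Q=F; G=F

  (((K OR R) AND (NOT Q IMPLIES NOT K)) OR (Q AND G)) IMPLIES NOT ((NOT K IFF NOT R)) = True
    ((K OR R) AND (NOT Q IMPLIES NOT K)) OR (Q AND G) = True
      (K OR R) AND (NOT Q IMPLIES NOT K) = True
        K OR R = True
        NOT Q IMPLIES NOT K = True
          NOT Q = True
          NOT K = True
      Q AND G = False
    NOT ((NOT K IFF NOT R)) = True
      NOT K IFF NOT R = False
        NOT K = True
        NOT R = False
  (((Q OR U) OR (K AND NOT Q)) OR NOT (NOT G)) IFF (((U AND NOT R) AND G) AND (NOT G IFF (NOT B AND K))) = True
    ((Q OR U) OR (K AND NOT Q)) OR NOT (NOT G) = False
      (Q OR U) OR (K AND NOT Q) = False
        Q OR U = False
        K AND NOT Q = False
          NOT Q = True
      NOT (NOT G) = False
        NOT G = True
    ((U AND NOT R) AND G) AND (NOT G IFF (NOT B AND K)) = False
      (U AND NOT R) AND G = False
        U AND NOT R = False
          NOT R = False
      NOT G IFF (NOT B AND K) = False
        NOT G = True
        NOT B AND K = False
          NOT B = True
Both conjuncts True, so the formula holds.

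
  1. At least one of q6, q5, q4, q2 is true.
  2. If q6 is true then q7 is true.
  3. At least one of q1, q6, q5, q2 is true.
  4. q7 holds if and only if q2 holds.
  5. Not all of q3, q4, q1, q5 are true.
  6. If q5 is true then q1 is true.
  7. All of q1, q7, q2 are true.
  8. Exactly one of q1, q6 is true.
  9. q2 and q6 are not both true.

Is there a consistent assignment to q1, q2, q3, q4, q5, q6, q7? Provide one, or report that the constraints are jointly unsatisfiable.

q1 = True, q2 = True, q3 = True, q4 = False, q5 = True, q6 = False, q7 = True

  (1) {q6, q5, q4, q2}: 2 true — at least one ✓
  (2) q6=F ⇒ q7: vacuous ✓
  (3) {q1, q6, q5, q2}: 3 true — at least one ✓
  (4) q7=T, q2=T — same ✓
  (5) {q3, q4, q1, q5}: 3/4 true — not all ✓
  (6) q5=T ⇒ q1: T ✓
  (7) {q1, q7, q2}: all 3 true ✓
  (8) {q1, q6}: 1 true — exactly one ✓
  (9) q2=T, q6=F — not both ✓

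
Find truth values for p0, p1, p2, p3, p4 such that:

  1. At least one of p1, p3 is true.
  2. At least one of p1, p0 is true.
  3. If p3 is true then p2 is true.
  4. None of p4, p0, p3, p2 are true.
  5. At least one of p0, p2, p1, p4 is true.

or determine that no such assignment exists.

p0=F, p1=T, p2=F, p3=F, p4=F

  (1) {p1, p3}: 1 true — at least one ✓
  (2) {p1, p0}: 1 true — at least one ✓
  (3) p3=F ⇒ p2: vacuous ✓
  (4) {p4, p0, p3, p2}: 0 true — none ✓
  (5) {p0, p2, p1, p4}: 1 true — at least one ✓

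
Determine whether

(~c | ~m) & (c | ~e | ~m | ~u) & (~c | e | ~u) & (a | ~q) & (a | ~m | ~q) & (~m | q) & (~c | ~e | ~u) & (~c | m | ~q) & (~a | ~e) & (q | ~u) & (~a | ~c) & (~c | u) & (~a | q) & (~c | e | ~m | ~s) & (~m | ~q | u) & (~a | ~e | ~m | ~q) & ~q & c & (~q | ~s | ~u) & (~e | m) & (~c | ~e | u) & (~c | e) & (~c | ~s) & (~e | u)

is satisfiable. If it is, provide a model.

Case u = True:
  (q | ~u) forces q = True.
  Clause (~q) is falsified — contradiction.
Case u = False:
  (~c | u) forces c = False.
  Clause (c) is falsified — contradiction.
Both cases fail, so the formula is unsatisfiable.

Unsatisfiable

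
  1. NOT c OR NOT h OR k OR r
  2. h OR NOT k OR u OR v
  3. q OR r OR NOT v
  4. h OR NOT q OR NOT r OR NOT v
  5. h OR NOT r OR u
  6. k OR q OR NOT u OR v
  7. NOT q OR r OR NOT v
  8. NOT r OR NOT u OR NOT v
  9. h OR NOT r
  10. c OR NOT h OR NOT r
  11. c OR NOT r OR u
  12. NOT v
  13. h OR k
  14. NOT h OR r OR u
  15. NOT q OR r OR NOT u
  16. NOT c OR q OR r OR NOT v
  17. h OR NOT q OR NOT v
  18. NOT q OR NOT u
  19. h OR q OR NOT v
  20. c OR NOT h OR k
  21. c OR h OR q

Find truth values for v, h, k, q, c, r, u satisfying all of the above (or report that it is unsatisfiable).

v = False; h = True; k = True; q = False; c = True; r = False; u = True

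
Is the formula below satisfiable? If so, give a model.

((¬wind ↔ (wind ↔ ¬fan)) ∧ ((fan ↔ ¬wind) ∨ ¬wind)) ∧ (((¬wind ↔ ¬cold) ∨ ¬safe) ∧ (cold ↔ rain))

safe: False; rain: False; wind: False; cold: False; fan: True

  (¬wind ↔ (wind ↔ ¬fan)) ∧ ((fan ↔ ¬wind) ∨ ¬wind) = True
    ¬wind ↔ (wind ↔ ¬fan) = True
      ¬wind = True
      wind ↔ ¬fan = True
        ¬fan = False
    (fan ↔ ¬wind) ∨ ¬wind = True
      fan ↔ ¬wind = True
        ¬wind = True
      ¬wind = True
  ((¬wind ↔ ¬cold) ∨ ¬safe) ∧ (cold ↔ rain) = True
    (¬wind ↔ ¬cold) ∨ ¬safe = True
      ¬wind ↔ ¬cold = True
        ¬wind = True
        ¬cold = True
      ¬safe = True
    cold ↔ rain = True
Both conjuncts True, so the formula holds.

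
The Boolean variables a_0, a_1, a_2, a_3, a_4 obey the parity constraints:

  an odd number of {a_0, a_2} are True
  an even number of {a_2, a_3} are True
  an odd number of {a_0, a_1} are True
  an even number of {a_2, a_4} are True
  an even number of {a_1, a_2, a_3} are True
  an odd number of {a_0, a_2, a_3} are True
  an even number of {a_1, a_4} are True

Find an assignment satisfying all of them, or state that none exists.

a_0 = True, a_1 = False, a_2 = False, a_3 = False, a_4 = False

{a_0, a_2}: 1 true → odd ✓
{a_2, a_3}: 0 true → even ✓
{a_0, a_1}: 1 true → odd ✓
{a_2, a_4}: 0 true → even ✓
{a_1, a_2, a_3}: 0 true → even ✓
{a_0, a_2, a_3}: 1 true → odd ✓
{a_1, a_4}: 0 true → even ✓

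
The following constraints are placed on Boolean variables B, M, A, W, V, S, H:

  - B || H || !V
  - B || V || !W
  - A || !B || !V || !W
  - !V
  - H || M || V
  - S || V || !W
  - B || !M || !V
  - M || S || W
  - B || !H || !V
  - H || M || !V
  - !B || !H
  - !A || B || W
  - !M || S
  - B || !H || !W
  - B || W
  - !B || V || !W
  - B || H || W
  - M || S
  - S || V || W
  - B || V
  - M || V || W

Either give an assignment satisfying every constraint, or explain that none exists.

Unit clause (!V) forces V = False.
In (B || V) only B is left, so B = True.
In (!B || !H) only !H is left, so H = False.
In (!B || V || !W) only !W is left, so W = False.
In (S || V || W) only S is left, so S = True.
In (M || V || W) only M is left, so M = True.
Set A = False.
All clauses satisfied.

B: True, M: True, A: False, W: False, V: False, S: True, H: False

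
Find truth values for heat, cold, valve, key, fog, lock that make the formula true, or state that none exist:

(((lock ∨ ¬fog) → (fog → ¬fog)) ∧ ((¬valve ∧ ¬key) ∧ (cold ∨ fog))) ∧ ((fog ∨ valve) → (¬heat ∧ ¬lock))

heat = True; cold = True; valve = False; key = False; fog = False; lock = False

  ((lock ∨ ¬fog) → (fog → ¬fog)) ∧ ((¬valve ∧ ¬key) ∧ (cold ∨ fog)) = True
    (lock ∨ ¬fog) → (fog → ¬fog) = True
      lock ∨ ¬fog = True
        ¬fog = True
      fog → ¬fog = True
        ¬fog = True
    (¬valve ∧ ¬key) ∧ (cold ∨ fog) = True
      ¬valve ∧ ¬key = True
        ¬valve = True
        ¬key = True
      cold ∨ fog = True
  (fog ∨ valve) → (¬heat ∧ ¬lock) = True
    fog ∨ valve = False
    ¬heat ∧ ¬lock = False
      ¬heat = False
      ¬lock = True
Both conjuncts True, so the formula holds.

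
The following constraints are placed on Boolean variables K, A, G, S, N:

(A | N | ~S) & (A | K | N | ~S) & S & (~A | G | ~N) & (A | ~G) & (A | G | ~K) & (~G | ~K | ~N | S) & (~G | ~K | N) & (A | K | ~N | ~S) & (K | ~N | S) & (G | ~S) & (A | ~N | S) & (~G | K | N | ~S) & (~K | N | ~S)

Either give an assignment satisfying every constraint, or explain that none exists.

K=F, A=T, G=T, S=T, N=T

Unit clause (S) forces S = True.
In (G | ~S) only G is left, so G = True.
In (A | ~G) only A is left, so A = True.
Set K = False.
  then (~G | K | N | ~S) forces N = True.
All clauses satisfied.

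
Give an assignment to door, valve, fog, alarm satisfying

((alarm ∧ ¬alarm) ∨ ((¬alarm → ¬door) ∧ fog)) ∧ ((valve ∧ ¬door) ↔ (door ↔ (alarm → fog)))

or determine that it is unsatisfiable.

door=F, valve=F, fog=T, alarm=F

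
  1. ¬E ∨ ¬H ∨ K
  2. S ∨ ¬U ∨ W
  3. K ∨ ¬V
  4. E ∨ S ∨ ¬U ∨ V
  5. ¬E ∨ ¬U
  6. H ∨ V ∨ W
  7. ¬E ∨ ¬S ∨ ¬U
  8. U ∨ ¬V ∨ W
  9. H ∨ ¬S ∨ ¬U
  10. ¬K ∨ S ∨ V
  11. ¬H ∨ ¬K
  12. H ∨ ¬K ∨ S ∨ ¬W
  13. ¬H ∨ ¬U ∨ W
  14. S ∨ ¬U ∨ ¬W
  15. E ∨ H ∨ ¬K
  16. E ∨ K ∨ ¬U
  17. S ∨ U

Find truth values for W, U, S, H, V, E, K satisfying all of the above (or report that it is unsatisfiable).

W=T; U=F; S=T; H=F; V=F; E=F; K=F

Set W = True.
Try U = True:
  (¬E ∨ ¬U) forces E = False.
  (S ∨ ¬U ∨ ¬W) forces S = True.
  (H ∨ ¬S ∨ ¬U) forces H = True.
  (¬H ∨ ¬K) forces K = False.
  clause (E ∨ K ∨ ¬U) is falsified — backtrack.
So U = False.
  then (S ∨ U) forces S = True.
Set H = False.
Set V = False.
Set E = False.
  then (E ∨ H ∨ ¬K) forces K = False.
All clauses satisfied.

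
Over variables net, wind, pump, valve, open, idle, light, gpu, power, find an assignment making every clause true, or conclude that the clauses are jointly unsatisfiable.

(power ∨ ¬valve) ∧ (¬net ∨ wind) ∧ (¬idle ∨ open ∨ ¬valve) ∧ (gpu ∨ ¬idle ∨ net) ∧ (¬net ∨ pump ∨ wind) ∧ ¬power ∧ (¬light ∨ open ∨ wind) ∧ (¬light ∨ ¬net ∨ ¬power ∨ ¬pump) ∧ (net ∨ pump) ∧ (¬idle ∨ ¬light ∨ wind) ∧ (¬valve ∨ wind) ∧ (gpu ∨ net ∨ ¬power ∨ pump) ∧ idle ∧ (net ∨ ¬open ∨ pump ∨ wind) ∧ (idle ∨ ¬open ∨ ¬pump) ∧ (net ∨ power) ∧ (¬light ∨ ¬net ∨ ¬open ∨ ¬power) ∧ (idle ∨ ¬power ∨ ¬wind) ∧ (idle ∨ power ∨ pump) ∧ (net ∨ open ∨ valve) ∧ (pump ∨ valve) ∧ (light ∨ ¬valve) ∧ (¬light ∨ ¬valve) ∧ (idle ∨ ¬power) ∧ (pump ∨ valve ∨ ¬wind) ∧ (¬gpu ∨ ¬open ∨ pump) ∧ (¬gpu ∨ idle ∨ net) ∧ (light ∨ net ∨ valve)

net=T, wind=T, pump=T, valve=F, open=T, idle=T, light=F, gpu=F, power=F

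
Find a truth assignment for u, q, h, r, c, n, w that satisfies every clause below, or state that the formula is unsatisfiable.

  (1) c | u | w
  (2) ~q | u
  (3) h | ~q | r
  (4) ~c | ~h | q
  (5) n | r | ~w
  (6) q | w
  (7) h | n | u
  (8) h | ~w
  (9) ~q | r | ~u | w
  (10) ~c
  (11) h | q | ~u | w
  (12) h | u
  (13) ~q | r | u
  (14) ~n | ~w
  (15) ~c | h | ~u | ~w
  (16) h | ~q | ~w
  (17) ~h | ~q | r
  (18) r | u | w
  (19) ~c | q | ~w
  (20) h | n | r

u: True, q: False, h: True, r: True, c: False, n: False, w: True

Unit clause (~c) forces c = False.
Set u = True.
Set q = False.
  then (q | w) forces w = True.
  then (h | ~w) forces h = True.
  then (~n | ~w) forces n = False.
  then (n | r | ~w) forces r = True.
All clauses satisfied.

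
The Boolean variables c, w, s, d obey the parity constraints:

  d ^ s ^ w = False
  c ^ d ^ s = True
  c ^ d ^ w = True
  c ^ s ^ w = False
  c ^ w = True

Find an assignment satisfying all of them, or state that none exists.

c = False, w = True, s = True, d = False

d ^ s ^ w = F ^ T ^ T = False ✓
c ^ d ^ s = F ^ F ^ T = True ✓
c ^ d ^ w = F ^ F ^ T = True ✓
c ^ s ^ w = F ^ T ^ T = False ✓
c ^ w = F ^ T = True ✓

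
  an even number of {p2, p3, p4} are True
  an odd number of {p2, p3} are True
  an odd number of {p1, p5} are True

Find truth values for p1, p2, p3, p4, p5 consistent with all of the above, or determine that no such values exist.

p1 = True; p2 = True; p3 = False; p4 = True; p5 = False

{p2, p3, p4}: 2 true → even ✓
{p2, p3}: 1 true → odd ✓
{p1, p5}: 1 true → odd ✓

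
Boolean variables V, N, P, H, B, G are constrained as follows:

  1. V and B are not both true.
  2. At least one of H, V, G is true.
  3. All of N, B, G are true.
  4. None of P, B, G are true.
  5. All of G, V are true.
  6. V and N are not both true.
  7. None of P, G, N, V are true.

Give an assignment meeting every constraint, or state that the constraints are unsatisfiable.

No satisfying assignment exists.

Case V = True:
  Constraint (7) is violated (V=T) — contradiction.
Case V = False:
  Constraint (5) is violated (V=F) — contradiction.
Both cases fail — unsatisfiable.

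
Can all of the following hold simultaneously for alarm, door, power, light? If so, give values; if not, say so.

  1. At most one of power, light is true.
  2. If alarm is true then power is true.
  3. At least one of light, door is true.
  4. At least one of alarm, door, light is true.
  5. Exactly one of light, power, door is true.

alarm=F, door=F, power=F, light=T

  (1) {power, light}: 1 true — at most one ✓
  (2) alarm=F ⇒ power: vacuous ✓
  (3) {light, door}: 1 true — at least one ✓
  (4) {alarm, door, light}: 1 true — at least one ✓
  (5) {light, power, door}: 1 true — exactly one ✓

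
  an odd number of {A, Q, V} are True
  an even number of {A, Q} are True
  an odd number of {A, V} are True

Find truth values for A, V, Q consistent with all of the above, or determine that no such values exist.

A = False, V = True, Q = False

{A, Q, V}: 1 true → odd ✓
{A, Q}: 0 true → even ✓
{A, V}: 1 true → odd ✓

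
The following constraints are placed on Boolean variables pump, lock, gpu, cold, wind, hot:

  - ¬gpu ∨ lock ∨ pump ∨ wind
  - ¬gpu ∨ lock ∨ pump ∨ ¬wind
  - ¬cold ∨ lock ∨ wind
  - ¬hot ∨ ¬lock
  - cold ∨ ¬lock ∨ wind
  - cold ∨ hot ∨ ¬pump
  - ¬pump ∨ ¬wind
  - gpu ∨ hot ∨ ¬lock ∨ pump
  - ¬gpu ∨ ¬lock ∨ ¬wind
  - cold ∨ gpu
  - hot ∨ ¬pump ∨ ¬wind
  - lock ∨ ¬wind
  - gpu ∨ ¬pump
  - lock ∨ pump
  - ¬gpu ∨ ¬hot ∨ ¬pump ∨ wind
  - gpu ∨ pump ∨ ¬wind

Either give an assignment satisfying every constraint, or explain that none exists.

pump = True, lock = True, gpu = True, cold = True, wind = False, hot = False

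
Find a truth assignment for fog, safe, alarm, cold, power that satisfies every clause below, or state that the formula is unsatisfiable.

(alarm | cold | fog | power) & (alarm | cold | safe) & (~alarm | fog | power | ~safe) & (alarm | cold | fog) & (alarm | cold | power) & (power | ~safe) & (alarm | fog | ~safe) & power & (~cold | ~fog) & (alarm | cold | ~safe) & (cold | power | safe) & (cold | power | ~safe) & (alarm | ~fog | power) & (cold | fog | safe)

Unit clause (power) forces power = True.
Set fog = False.
Set safe = False.
  then (cold | fog | safe) forces cold = True.
Set alarm = True.
All clauses satisfied.

fog = False; safe = False; alarm = True; cold = True; power = True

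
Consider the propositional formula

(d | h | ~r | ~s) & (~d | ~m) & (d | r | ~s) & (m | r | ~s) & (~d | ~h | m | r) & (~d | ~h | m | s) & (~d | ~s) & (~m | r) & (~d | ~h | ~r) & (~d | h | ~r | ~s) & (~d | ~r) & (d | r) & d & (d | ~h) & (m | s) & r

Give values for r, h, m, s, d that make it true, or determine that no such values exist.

Case r = True:
  (~d | ~r) forces d = False.
  Clause (d) is falsified — contradiction.
Case r = False:
  Clause (r) is falsified — contradiction.
Both cases fail, so the formula is unsatisfiable.

The formula is unsatisfiable.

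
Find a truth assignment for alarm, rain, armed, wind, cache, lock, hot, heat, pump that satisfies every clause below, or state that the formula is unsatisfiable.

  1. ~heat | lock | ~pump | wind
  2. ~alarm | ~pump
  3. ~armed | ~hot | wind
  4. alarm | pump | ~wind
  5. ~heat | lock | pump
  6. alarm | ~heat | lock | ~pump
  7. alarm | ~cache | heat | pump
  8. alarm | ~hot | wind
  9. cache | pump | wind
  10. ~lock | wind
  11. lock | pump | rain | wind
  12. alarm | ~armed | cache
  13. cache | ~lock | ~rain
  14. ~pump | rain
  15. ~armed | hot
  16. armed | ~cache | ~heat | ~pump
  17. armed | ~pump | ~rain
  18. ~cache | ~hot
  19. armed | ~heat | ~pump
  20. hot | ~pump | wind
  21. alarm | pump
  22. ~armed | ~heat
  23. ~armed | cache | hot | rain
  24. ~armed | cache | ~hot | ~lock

alarm = True, rain = True, armed = False, wind = True, cache = False, lock = False, hot = False, heat = False, pump = False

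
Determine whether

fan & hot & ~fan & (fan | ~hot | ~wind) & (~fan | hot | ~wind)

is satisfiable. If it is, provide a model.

The formula is unsatisfiable.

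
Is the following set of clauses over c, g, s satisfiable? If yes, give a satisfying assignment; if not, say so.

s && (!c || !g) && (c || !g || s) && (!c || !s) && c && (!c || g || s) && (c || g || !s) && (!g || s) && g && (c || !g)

Unsatisfiable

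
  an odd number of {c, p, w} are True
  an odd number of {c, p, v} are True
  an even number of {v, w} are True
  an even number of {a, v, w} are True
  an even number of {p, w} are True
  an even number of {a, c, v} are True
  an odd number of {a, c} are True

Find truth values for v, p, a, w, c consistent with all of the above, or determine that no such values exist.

v = True; p = True; a = False; w = True; c = True

{c, p, w}: 3 true → odd ✓
{c, p, v}: 3 true → odd ✓
{v, w}: 2 true → even ✓
{a, v, w}: 2 true → even ✓
{p, w}: 2 true → even ✓
{a, c, v}: 2 true → even ✓
{a, c}: 1 true → odd ✓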